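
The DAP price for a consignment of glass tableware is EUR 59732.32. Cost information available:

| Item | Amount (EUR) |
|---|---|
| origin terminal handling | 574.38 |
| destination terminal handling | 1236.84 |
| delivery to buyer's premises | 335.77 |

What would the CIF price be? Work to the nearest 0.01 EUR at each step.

CIF price: EUR 58159.71

Not relevant to the conversion: origin terminal — on the seller under both DAP and CIF; already in the DAP price and stays in the CIF price.
From DAP to CIF, the seller no longer bears: destination terminal, delivery.
CIF price = 59732.32 − 1236.84 − 335.77 = 58159.71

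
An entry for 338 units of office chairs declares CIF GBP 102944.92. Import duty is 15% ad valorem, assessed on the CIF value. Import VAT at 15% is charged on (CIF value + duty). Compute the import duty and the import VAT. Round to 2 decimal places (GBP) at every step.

Import duty = 102944.92 × 15% = 15441.74
VAT base = CIF + duty = 102944.92 + 15441.74 = 118386.66
Import VAT = 118386.66 × 15% = 17758.00

Import duty: GBP 15441.74; import VAT: GBP 17758.00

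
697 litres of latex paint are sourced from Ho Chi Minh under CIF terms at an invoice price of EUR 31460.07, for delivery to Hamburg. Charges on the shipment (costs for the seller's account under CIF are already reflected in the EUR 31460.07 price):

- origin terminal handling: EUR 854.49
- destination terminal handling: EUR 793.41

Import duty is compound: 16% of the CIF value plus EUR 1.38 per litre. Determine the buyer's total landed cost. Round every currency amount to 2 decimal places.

CIF: the seller pays costs through ocean freight and marine insurance to the destination port.
Already in the invoice (seller's account under CIF): origin terminal — exclude.
The CIF price already equals the CIF value: 31460.07
Ad valorem component: 31460.07 × 16% = 5033.61
Specific component: 697 × 1.38 = 961.86
Import duty = 5033.61 + 961.86 = 5995.47
Buyer bears: destination terminal 793.41 + duty 5995.47 = 6788.88
Landed cost = invoice 31460.07 + 6788.88 = 38248.95

Total landed cost: EUR 38248.95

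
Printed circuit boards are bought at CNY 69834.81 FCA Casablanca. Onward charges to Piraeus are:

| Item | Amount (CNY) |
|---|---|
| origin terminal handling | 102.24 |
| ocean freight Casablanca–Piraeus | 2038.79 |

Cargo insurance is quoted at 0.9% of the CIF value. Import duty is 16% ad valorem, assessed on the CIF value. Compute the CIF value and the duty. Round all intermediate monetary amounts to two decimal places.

Let C be the CIF value. C = FCA price + pre-shipment costs + freight + 0.9% × C
C − 0.9% × C = 69834.81 + 102.24 + 2038.79
0.991 × C = 71975.84
C = 71975.84 / 0.991 = 72629.51
Insurance premium = 0.9% × 72629.51 = 653.67
Import duty = 72629.51 × 16% = 11620.72

CIF value: CNY 72629.51; import duty: CNY 11620.72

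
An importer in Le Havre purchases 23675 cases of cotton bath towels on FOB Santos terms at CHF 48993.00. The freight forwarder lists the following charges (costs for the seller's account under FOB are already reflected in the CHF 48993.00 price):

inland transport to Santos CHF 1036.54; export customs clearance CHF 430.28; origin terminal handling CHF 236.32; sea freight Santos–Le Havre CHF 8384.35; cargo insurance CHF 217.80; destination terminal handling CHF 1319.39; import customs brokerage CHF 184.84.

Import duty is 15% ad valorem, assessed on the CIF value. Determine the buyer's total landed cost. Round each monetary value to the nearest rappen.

FOB: the seller bears costs until goods are on board at the origin port; the buyer bears freight, insurance and all costs thereafter.
Already in the invoice (seller's account under FOB): inland to port, export clearance, origin terminal — exclude.
CIF value = FOB price + freight + insurance = 48993.00 + 8384.35 + 217.80 = 57595.15
Import duty = 57595.15 × 15% = 8639.27
Buyer bears: freight 8384.35 + insurance 217.80 + destination terminal 1319.39 + brokerage 184.84 + duty 8639.27 = 18745.65
Landed cost = invoice 48993.00 + 18745.65 = 67738.65

Total landed cost: CHF 67738.65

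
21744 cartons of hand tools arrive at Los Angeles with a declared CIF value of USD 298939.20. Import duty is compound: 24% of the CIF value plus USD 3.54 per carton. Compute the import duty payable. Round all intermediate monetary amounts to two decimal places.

Import duty: USD 148719.17

Ad valorem component: 298939.20 × 24% = 71745.41
Specific component: 21744 × 3.54 = 76973.76
Import duty = 71745.41 + 76973.76 = 148719.17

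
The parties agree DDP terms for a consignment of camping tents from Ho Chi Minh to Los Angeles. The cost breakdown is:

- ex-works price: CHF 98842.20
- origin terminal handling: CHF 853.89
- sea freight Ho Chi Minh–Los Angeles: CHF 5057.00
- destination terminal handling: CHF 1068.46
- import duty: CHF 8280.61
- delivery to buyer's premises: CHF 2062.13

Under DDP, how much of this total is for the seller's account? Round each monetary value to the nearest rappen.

DDP: the seller bears all costs including import duty.
Seller's account: goods 98842.20 + origin terminal 853.89 + freight 5057.00 + destination terminal 1068.46 + duty 8280.61 + delivery 2062.13 = 116164.29
Buyer's account: 0.00

Seller's account: CHF 116164.29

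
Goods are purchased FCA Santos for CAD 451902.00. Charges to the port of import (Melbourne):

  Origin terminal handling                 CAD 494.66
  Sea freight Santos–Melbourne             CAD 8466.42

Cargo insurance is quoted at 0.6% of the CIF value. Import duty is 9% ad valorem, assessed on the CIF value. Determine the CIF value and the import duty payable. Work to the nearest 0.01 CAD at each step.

Let C be the CIF value. C = FCA price + pre-shipment costs + freight + 0.6% × C
C − 0.6% × C = 451902.00 + 494.66 + 8466.42
0.994 × C = 460863.08
C = 460863.08 / 0.994 = 463644.95
Insurance premium = 0.6% × 463644.95 = 2781.87
Import duty = 463644.95 × 9% = 41728.05

CIF value: CAD 463644.95; import duty: CAD 41728.05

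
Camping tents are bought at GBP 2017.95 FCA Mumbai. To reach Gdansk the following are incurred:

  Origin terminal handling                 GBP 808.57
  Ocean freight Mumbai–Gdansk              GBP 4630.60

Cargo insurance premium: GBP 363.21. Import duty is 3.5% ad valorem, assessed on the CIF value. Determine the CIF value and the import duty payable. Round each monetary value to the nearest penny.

CIF = FCA price + pre-shipment costs + freight + insurance
CIF = 2017.95 + 808.57 + 4630.60 + 363.21 = 7820.33
Import duty = 7820.33 × 3.5% = 273.71

CIF value: GBP 7820.33; import duty: GBP 273.71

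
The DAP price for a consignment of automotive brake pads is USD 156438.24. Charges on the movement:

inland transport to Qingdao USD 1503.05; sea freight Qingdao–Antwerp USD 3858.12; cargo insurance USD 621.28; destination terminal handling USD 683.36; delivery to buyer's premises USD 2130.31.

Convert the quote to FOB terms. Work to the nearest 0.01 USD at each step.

Not relevant to the conversion: inland to port — on the seller under both DAP and FOB; already in the DAP price and stays in the FOB price.
From DAP to FOB, the seller no longer bears: freight, insurance, destination terminal, delivery.
FOB price = 156438.24 − 3858.12 − 621.28 − 683.36 − 2130.31 = 149145.17

FOB price: USD 149145.17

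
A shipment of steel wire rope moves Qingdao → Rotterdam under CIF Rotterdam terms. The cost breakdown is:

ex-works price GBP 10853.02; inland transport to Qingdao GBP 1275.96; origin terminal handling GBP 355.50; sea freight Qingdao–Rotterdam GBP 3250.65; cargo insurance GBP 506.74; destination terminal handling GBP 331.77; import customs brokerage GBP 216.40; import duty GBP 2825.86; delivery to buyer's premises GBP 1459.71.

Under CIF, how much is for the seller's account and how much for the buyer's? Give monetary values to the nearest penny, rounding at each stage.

CIF: the seller pays costs through ocean freight and marine insurance to the destination port.
Seller's account: goods 10853.02 + inland to port 1275.96 + origin terminal 355.50 + freight 3250.65 + insurance 506.74 = 16241.87
Buyer's account: destination terminal 331.77 + brokerage 216.40 + duty 2825.86 + delivery 1459.71 = 4833.74

Seller: GBP 16241.87; buyer: GBP 4833.74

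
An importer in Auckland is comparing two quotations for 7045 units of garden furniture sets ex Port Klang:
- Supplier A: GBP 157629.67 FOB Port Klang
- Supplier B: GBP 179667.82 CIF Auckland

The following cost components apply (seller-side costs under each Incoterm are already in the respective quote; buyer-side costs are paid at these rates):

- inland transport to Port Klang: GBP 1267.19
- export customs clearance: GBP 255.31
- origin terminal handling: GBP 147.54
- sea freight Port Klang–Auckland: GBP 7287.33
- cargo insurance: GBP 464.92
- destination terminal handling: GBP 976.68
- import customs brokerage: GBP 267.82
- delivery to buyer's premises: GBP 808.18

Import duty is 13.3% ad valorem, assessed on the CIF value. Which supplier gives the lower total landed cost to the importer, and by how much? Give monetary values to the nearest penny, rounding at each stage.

Supplier A (FOB):
CIF value = FOB price + freight + insurance = 157629.67 + 7287.33 + 464.92 = 165381.92
Import duty = 165381.92 × 13.3% = 21995.80
Buyer bears (A): 7287.33 + 464.92 + 976.68 + 267.82 + 808.18 = 9804.93
Landed cost (A) = invoice 157629.67 + 9804.93 + duty 21995.80 = 189430.40
Supplier B (CIF):
The CIF price already equals the CIF value: 179667.82
Import duty = 179667.82 × 13.3% = 23895.82
Buyer bears (B): 976.68 + 267.82 + 808.18 = 2052.68
Landed cost (B) = invoice 179667.82 + 2052.68 + duty 23895.82 = 205616.32
Difference = |189430.40 − 205616.32| = 16185.92

Supplier A is cheaper by GBP 16185.92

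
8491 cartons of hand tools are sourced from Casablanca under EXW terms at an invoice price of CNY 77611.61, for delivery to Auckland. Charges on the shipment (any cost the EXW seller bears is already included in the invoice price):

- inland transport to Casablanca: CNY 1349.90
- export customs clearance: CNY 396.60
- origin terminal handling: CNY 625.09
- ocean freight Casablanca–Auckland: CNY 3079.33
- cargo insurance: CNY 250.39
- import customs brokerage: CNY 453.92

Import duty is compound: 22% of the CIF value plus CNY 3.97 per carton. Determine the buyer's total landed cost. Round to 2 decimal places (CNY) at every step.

Total landed cost: CNY 135804.95

EXW: the seller makes goods available at their premises; the buyer bears all onward costs.
CIF value = EXW price + inland to port + export clearance + origin terminal + freight + insurance = 77611.61 + 1349.90 + 396.60 + 625.09 + 3079.33 + 250.39 = 83312.92
Ad valorem component: 83312.92 × 22% = 18328.84
Specific component: 8491 × 3.97 = 33709.27
Import duty = 18328.84 + 33709.27 = 52038.11
Buyer bears: inland to port 1349.90 + export clearance 396.60 + origin terminal 625.09 + freight 3079.33 + insurance 250.39 + brokerage 453.92 + duty 52038.11 = 58193.34
Landed cost = invoice 77611.61 + 58193.34 = 135804.95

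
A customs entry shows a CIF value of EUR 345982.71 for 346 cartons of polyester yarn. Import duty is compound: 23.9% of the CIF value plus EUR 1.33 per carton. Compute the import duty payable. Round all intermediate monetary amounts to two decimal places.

Ad valorem component: 345982.71 × 23.9% = 82689.87
Specific component: 346 × 1.33 = 460.18
Import duty = 82689.87 + 460.18 = 83150.05

Import duty: EUR 83150.05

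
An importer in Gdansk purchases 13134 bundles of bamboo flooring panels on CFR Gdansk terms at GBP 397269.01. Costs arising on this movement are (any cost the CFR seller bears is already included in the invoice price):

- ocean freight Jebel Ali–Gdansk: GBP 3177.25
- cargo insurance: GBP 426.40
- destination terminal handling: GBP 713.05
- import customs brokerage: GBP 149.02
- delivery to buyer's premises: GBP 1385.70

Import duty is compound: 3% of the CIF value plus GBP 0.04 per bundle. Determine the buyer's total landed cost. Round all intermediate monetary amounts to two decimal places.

Total landed cost: GBP 412399.40

CFR: the seller pays costs through ocean freight to the destination port, but not insurance.
Already in the invoice (seller's account under CFR): freight — exclude.
CIF value = CFR price + insurance = 397269.01 + 426.40 = 397695.41
Ad valorem component: 397695.41 × 3% = 11930.86
Specific component: 13134 × 0.04 = 525.36
Import duty = 11930.86 + 525.36 = 12456.22
Buyer bears: insurance 426.40 + destination terminal 713.05 + brokerage 149.02 + delivery 1385.70 + duty 12456.22 = 15130.39
Landed cost = invoice 397269.01 + 15130.39 = 412399.40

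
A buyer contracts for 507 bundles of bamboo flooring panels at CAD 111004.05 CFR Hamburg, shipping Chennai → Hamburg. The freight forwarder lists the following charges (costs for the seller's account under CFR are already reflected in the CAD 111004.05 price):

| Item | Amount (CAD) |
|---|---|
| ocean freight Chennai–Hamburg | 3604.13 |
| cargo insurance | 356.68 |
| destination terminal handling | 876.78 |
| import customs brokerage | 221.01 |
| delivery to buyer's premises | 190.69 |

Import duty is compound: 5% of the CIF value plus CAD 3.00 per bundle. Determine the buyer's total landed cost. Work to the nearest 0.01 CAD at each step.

CFR: the seller pays costs through ocean freight to the destination port, but not insurance.
Already in the invoice (seller's account under CFR): freight — exclude.
CIF value = CFR price + insurance = 111004.05 + 356.68 = 111360.73
Ad valorem component: 111360.73 × 5% = 5568.04
Specific component: 507 × 3.00 = 1521.00
Import duty = 5568.04 + 1521.00 = 7089.04
Buyer bears: insurance 356.68 + destination terminal 876.78 + brokerage 221.01 + delivery 190.69 + duty 7089.04 = 8734.20
Landed cost = invoice 111004.05 + 8734.20 = 119738.25

Total landed cost: CAD 119738.25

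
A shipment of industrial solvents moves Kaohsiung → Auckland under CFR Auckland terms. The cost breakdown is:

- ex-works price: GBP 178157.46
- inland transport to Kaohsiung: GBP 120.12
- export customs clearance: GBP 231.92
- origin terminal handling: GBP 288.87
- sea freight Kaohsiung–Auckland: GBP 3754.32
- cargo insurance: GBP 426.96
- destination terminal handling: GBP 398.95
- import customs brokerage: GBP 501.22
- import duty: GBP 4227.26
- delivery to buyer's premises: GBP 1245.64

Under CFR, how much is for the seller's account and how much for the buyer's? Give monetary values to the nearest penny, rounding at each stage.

Seller: GBP 182552.69; buyer: GBP 6800.03

CFR: the seller pays costs through ocean freight to the destination port, but not insurance.
Seller's account: goods 178157.46 + inland to port 120.12 + export clearance 231.92 + origin terminal 288.87 + freight 3754.32 = 182552.69
Buyer's account: insurance 426.96 + destination terminal 398.95 + brokerage 501.22 + duty 4227.26 + delivery 1245.64 = 6800.03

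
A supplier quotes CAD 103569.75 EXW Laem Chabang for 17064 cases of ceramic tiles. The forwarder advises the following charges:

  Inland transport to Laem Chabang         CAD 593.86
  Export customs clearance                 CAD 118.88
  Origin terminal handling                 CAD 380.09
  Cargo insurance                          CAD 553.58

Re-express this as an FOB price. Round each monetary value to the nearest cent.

FOB price: CAD 104662.58

Not relevant to the conversion: insurance — on the buyer under both terms; not part of either seller's price.
From EXW to FOB, the seller additionally bears: inland to port, export clearance, origin terminal.
FOB price = 103569.75 + 593.86 + 118.88 + 380.09 = 104662.58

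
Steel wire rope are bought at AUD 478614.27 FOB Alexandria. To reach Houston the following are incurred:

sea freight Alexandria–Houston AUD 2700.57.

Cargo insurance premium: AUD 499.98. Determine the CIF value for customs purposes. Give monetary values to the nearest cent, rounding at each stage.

CIF value: AUD 481814.82

CIF = FOB price + freight + insurance
CIF = 478614.27 + 2700.57 + 499.98 = 481814.82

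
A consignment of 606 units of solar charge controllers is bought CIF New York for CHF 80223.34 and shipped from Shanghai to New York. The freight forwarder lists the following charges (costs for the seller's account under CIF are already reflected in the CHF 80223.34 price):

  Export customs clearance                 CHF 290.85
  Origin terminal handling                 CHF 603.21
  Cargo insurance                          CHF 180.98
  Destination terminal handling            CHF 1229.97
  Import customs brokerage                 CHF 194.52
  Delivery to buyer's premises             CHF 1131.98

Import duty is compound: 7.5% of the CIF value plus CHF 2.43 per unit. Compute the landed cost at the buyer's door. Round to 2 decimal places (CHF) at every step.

Total landed cost: CHF 90269.14

CIF: the seller pays costs through ocean freight and marine insurance to the destination port.
Already in the invoice (seller's account under CIF): export clearance, origin terminal, insurance — exclude.
The CIF price already equals the CIF value: 80223.34
Ad valorem component: 80223.34 × 7.5% = 6016.75
Specific component: 606 × 2.43 = 1472.58
Import duty = 6016.75 + 1472.58 = 7489.33
Buyer bears: destination terminal 1229.97 + brokerage 194.52 + delivery 1131.98 + duty 7489.33 = 10045.80
Landed cost = invoice 80223.34 + 10045.80 = 90269.14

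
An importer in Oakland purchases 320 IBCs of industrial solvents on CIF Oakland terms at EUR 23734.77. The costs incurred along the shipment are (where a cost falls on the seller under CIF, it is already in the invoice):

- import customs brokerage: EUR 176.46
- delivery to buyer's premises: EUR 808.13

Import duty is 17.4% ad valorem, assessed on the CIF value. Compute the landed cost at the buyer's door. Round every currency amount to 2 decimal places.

CIF: the seller pays costs through ocean freight and marine insurance to the destination port.
The CIF price already equals the CIF value: 23734.77
Import duty = 23734.77 × 17.4% = 4129.85
Buyer bears: brokerage 176.46 + delivery 808.13 + duty 4129.85 = 5114.44
Landed cost = invoice 23734.77 + 5114.44 = 28849.21

Total landed cost: EUR 28849.21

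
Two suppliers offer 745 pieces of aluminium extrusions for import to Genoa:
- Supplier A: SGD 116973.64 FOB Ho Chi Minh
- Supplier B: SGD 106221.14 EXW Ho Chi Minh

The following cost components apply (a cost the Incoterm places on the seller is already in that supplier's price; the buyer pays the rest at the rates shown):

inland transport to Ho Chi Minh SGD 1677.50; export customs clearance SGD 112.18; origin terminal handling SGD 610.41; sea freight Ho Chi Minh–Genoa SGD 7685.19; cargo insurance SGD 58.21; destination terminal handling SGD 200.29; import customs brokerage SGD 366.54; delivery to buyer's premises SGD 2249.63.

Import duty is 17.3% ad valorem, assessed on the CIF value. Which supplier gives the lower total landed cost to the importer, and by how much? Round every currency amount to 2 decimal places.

Supplier A (FOB):
CIF value = FOB price + freight + insurance = 116973.64 + 7685.19 + 58.21 = 124717.04
Import duty = 124717.04 × 17.3% = 21576.05
Buyer bears (A): 7685.19 + 58.21 + 200.29 + 366.54 + 2249.63 = 10559.86
Landed cost (A) = invoice 116973.64 + 10559.86 + duty 21576.05 = 149109.55
Supplier B (EXW):
CIF value = EXW price + inland to port + export clearance + origin terminal + freight + insurance = 106221.14 + 1677.50 + 112.18 + 610.41 + 7685.19 + 58.21 = 116364.63
Import duty = 116364.63 × 17.3% = 20131.08
Buyer bears (B): 1677.50 + 112.18 + 610.41 + 7685.19 + 58.21 + 200.29 + 366.54 + 2249.63 = 12959.95
Landed cost (B) = invoice 106221.14 + 12959.95 + duty 20131.08 = 139312.17
Difference = |149109.55 − 139312.17| = 9797.38

Supplier B is cheaper by SGD 9797.38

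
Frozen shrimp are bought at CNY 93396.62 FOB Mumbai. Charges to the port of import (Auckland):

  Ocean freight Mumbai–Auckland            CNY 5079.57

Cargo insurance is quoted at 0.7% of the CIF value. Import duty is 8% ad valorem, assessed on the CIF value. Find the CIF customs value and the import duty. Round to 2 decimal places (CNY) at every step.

CIF value: CNY 99170.38; import duty: CNY 7933.63

Let C be the CIF value. C = FOB price + freight + 0.7% × C
C − 0.7% × C = 93396.62 + 5079.57
0.993 × C = 98476.19
C = 98476.19 / 0.993 = 99170.38
Insurance premium = 0.7% × 99170.38 = 694.19
Import duty = 99170.38 × 8% = 7933.63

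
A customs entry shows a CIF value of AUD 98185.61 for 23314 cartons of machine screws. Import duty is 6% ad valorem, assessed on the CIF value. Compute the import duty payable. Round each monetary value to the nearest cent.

Import duty = 98185.61 × 6% = 5891.14

Import duty: AUD 5891.14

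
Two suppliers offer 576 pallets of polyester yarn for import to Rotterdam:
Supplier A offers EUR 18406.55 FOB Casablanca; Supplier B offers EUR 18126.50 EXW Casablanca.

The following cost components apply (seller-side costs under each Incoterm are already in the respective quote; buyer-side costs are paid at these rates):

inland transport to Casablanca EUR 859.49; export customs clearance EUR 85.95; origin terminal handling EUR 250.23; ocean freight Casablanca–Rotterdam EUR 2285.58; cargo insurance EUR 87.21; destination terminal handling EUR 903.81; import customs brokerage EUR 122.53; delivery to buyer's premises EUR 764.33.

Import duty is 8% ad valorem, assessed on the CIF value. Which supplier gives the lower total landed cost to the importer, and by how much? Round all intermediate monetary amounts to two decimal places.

Supplier A is cheaper by EUR 988.87

Supplier A (FOB):
CIF value = FOB price + freight + insurance = 18406.55 + 2285.58 + 87.21 = 20779.34
Import duty = 20779.34 × 8% = 1662.35
Buyer bears (A): 2285.58 + 87.21 + 903.81 + 122.53 + 764.33 = 4163.46
Landed cost (A) = invoice 18406.55 + 4163.46 + duty 1662.35 = 24232.36
Supplier B (EXW):
CIF value = EXW price + inland to port + export clearance + origin terminal + freight + insurance = 18126.50 + 859.49 + 85.95 + 250.23 + 2285.58 + 87.21 = 21694.96
Import duty = 21694.96 × 8% = 1735.60
Buyer bears (B): 859.49 + 85.95 + 250.23 + 2285.58 + 87.21 + 903.81 + 122.53 + 764.33 = 5359.13
Landed cost (B) = invoice 18126.50 + 5359.13 + duty 1735.60 = 25221.23
Difference = |24232.36 − 25221.23| = 988.87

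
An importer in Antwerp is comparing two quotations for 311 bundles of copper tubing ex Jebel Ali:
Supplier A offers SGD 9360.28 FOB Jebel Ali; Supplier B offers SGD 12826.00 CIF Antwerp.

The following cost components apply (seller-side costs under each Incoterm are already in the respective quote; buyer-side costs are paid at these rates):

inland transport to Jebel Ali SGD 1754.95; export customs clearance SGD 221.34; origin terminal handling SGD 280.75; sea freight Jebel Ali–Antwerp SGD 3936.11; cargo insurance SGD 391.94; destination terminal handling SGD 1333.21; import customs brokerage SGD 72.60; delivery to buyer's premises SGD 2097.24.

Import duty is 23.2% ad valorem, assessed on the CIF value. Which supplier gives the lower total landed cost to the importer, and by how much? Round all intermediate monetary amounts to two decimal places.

Supplier A (FOB):
CIF value = FOB price + freight + insurance = 9360.28 + 3936.11 + 391.94 = 13688.33
Import duty = 13688.33 × 23.2% = 3175.69
Buyer bears (A): 3936.11 + 391.94 + 1333.21 + 72.60 + 2097.24 = 7831.10
Landed cost (A) = invoice 9360.28 + 7831.10 + duty 3175.69 = 20367.07
Supplier B (CIF):
The CIF price already equals the CIF value: 12826.00
Import duty = 12826.00 × 23.2% = 2975.63
Buyer bears (B): 1333.21 + 72.60 + 2097.24 = 3503.05
Landed cost (B) = invoice 12826.00 + 3503.05 + duty 2975.63 = 19304.68
Difference = |20367.07 − 19304.68| = 1062.39

Supplier B is cheaper by SGD 1062.39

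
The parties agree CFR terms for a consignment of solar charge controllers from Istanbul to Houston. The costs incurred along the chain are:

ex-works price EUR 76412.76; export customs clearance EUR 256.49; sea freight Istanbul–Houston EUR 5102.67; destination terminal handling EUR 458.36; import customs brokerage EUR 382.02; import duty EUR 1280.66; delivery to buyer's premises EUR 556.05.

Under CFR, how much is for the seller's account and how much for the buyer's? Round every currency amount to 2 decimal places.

CFR: the seller pays costs through ocean freight to the destination port, but not insurance.
Seller's account: goods 76412.76 + export clearance 256.49 + freight 5102.67 = 81771.92
Buyer's account: destination terminal 458.36 + brokerage 382.02 + duty 1280.66 + delivery 556.05 = 2677.09

Seller: EUR 81771.92; buyer: EUR 2677.09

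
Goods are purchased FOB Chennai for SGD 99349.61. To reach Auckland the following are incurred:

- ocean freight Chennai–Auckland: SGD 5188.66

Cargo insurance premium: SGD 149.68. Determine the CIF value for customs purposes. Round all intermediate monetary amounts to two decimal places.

CIF value: SGD 104687.95

CIF = FOB price + freight + insurance
CIF = 99349.61 + 5188.66 + 149.68 = 104687.95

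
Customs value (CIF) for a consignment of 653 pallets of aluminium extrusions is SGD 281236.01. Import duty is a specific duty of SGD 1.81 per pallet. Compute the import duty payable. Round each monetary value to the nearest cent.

Import duty: SGD 1181.93

Import duty = 653 × 1.81 = 1181.93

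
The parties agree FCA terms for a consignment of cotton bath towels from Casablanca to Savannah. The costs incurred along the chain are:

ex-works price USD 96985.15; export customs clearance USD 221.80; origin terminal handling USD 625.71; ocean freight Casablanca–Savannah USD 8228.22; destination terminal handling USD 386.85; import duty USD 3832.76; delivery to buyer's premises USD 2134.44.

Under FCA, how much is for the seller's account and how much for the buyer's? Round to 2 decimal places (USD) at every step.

FCA: the seller delivers export-cleared goods to the carrier; the buyer bears costs from that point.
Seller's account: goods 96985.15 + export clearance 221.80 = 97206.95
Buyer's account: origin terminal 625.71 + freight 8228.22 + destination terminal 386.85 + duty 3832.76 + delivery 2134.44 = 15207.98

Seller: USD 97206.95; buyer: USD 15207.98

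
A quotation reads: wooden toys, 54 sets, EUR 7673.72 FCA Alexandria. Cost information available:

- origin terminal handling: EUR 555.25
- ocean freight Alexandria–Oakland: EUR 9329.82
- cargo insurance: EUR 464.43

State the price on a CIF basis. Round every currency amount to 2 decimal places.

From FCA to CIF, the seller additionally bears: origin terminal, freight, insurance.
CIF price = 7673.72 + 555.25 + 9329.82 + 464.43 = 18023.22

CIF price: EUR 18023.22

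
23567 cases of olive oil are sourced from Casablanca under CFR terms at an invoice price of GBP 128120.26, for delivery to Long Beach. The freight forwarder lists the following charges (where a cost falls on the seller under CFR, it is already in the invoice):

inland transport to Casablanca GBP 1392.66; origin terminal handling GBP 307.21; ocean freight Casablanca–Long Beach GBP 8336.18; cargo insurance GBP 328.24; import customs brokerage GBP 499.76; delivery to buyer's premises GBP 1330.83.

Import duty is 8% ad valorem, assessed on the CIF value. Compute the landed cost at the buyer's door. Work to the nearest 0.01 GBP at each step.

Total landed cost: GBP 140554.97

CFR: the seller pays costs through ocean freight to the destination port, but not insurance.
Already in the invoice (seller's account under CFR): inland to port, origin terminal, freight — exclude.
CIF value = CFR price + insurance = 128120.26 + 328.24 = 128448.50
Import duty = 128448.50 × 8% = 10275.88
Buyer bears: insurance 328.24 + brokerage 499.76 + delivery 1330.83 + duty 10275.88 = 12434.71
Landed cost = invoice 128120.26 + 12434.71 = 140554.97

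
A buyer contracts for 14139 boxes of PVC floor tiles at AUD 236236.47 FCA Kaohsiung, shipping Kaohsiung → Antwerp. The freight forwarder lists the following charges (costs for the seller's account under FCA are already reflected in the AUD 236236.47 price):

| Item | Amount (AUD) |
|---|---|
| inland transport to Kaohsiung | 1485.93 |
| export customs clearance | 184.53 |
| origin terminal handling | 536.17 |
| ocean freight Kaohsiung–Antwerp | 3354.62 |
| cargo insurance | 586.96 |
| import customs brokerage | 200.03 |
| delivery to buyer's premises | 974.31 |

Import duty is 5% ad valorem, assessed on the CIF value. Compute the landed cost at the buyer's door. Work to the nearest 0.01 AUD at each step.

Total landed cost: AUD 253924.27

FCA: the seller delivers export-cleared goods to the carrier; the buyer bears costs from that point.
Already in the invoice (seller's account under FCA): inland to port, export clearance — exclude.
CIF value = FCA price + origin terminal + freight + insurance = 236236.47 + 536.17 + 3354.62 + 586.96 = 240714.22
Import duty = 240714.22 × 5% = 12035.71
Buyer bears: origin terminal 536.17 + freight 3354.62 + insurance 586.96 + brokerage 200.03 + delivery 974.31 + duty 12035.71 = 17687.80
Landed cost = invoice 236236.47 + 17687.80 = 253924.27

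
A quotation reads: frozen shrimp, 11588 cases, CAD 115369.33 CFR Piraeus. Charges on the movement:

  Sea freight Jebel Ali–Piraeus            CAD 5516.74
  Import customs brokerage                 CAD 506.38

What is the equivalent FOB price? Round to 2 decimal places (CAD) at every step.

Not relevant to the conversion: brokerage — on the buyer under both terms; not part of either seller's price.
From CFR to FOB, the seller no longer bears: freight.
FOB price = 115369.33 − 5516.74 = 109852.59

FOB price: CAD 109852.59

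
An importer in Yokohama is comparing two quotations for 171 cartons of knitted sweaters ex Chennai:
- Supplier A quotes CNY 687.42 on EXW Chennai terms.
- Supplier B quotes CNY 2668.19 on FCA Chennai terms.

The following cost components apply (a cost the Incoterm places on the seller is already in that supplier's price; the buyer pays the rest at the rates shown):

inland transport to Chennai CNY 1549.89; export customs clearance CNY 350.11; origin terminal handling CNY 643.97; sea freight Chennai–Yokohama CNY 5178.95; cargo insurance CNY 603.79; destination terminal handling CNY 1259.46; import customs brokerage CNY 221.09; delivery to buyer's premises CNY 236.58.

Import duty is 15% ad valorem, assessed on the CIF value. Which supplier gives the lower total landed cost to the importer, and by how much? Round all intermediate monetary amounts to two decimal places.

Supplier A is cheaper by CNY 92.89

Supplier A (EXW):
CIF value = EXW price + inland to port + export clearance + origin terminal + freight + insurance = 687.42 + 1549.89 + 350.11 + 643.97 + 5178.95 + 603.79 = 9014.13
Import duty = 9014.13 × 15% = 1352.12
Buyer bears (A): 1549.89 + 350.11 + 643.97 + 5178.95 + 603.79 + 1259.46 + 221.09 + 236.58 = 10043.84
Landed cost (A) = invoice 687.42 + 10043.84 + duty 1352.12 = 12083.38
Supplier B (FCA):
CIF value = FCA price + origin terminal + freight + insurance = 2668.19 + 643.97 + 5178.95 + 603.79 = 9094.90
Import duty = 9094.90 × 15% = 1364.24
Buyer bears (B): 643.97 + 5178.95 + 603.79 + 1259.46 + 221.09 + 236.58 = 8143.84
Landed cost (B) = invoice 2668.19 + 8143.84 + duty 1364.24 = 12176.27
Difference = |12083.38 − 12176.27| = 92.89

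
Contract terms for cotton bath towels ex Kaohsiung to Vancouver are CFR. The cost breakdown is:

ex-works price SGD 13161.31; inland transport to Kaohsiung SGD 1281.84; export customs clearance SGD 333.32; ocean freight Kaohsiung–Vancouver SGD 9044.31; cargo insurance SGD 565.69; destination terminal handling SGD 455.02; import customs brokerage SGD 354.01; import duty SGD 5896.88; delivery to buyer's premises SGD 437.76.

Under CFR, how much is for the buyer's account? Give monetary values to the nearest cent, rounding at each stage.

CFR: the seller pays costs through ocean freight to the destination port, but not insurance.
Seller's account: goods 13161.31 + inland to port 1281.84 + export clearance 333.32 + freight 9044.31 = 23820.78
Buyer's account: insurance 565.69 + destination terminal 455.02 + brokerage 354.01 + duty 5896.88 + delivery 437.76 = 7709.36

Buyer's account: SGD 7709.36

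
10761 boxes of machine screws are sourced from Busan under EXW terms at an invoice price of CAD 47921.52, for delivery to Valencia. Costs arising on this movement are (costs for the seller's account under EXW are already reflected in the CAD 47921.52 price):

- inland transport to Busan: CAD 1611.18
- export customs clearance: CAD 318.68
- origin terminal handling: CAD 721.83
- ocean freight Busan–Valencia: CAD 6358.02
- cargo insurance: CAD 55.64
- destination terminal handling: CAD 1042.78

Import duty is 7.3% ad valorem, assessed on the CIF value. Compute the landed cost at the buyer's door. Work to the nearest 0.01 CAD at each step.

Total landed cost: CAD 62189.69

EXW: the seller makes goods available at their premises; the buyer bears all onward costs.
CIF value = EXW price + inland to port + export clearance + origin terminal + freight + insurance = 47921.52 + 1611.18 + 318.68 + 721.83 + 6358.02 + 55.64 = 56986.87
Import duty = 56986.87 × 7.3% = 4160.04
Buyer bears: inland to port 1611.18 + export clearance 318.68 + origin terminal 721.83 + freight 6358.02 + insurance 55.64 + destination terminal 1042.78 + duty 4160.04 = 14268.17
Landed cost = invoice 47921.52 + 14268.17 = 62189.69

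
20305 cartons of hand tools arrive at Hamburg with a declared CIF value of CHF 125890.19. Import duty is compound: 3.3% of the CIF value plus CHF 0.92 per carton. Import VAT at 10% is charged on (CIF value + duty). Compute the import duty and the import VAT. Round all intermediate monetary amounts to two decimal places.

Ad valorem component: 125890.19 × 3.3% = 4154.38
Specific component: 20305 × 0.92 = 18680.60
Import duty = 4154.38 + 18680.60 = 22834.98
VAT base = CIF + duty = 125890.19 + 22834.98 = 148725.17
Import VAT = 148725.17 × 10% = 14872.52

Import duty: CHF 22834.98; import VAT: CHF 14872.52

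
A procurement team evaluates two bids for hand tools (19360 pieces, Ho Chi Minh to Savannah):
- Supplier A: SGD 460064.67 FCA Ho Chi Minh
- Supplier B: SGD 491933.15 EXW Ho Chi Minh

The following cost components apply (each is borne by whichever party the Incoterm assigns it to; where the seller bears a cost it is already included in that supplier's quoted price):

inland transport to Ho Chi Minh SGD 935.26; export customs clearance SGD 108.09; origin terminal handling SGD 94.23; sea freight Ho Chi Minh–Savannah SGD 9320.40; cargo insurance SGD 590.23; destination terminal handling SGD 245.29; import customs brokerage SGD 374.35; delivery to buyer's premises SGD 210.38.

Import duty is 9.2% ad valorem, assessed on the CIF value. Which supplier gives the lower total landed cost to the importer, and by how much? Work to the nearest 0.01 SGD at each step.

Supplier A is cheaper by SGD 35939.72

Supplier A (FCA):
CIF value = FCA price + origin terminal + freight + insurance = 460064.67 + 94.23 + 9320.40 + 590.23 = 470069.53
Import duty = 470069.53 × 9.2% = 43246.40
Buyer bears (A): 94.23 + 9320.40 + 590.23 + 245.29 + 374.35 + 210.38 = 10834.88
Landed cost (A) = invoice 460064.67 + 10834.88 + duty 43246.40 = 514145.95
Supplier B (EXW):
CIF value = EXW price + inland to port + export clearance + origin terminal + freight + insurance = 491933.15 + 935.26 + 108.09 + 94.23 + 9320.40 + 590.23 = 502981.36
Import duty = 502981.36 × 9.2% = 46274.29
Buyer bears (B): 935.26 + 108.09 + 94.23 + 9320.40 + 590.23 + 245.29 + 374.35 + 210.38 = 11878.23
Landed cost (B) = invoice 491933.15 + 11878.23 + duty 46274.29 = 550085.67
Difference = |514145.95 − 550085.67| = 35939.72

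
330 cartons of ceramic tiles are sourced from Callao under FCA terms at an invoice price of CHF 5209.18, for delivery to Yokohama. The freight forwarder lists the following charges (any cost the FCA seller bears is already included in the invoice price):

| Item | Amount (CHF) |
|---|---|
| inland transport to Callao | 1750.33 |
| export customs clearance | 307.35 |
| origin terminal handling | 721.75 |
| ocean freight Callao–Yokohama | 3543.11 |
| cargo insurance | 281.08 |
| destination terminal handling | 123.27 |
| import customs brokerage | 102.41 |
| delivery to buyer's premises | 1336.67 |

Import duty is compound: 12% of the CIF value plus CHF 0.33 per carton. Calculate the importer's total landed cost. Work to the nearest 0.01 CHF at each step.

Total landed cost: CHF 12596.98

FCA: the seller delivers export-cleared goods to the carrier; the buyer bears costs from that point.
Already in the invoice (seller's account under FCA): inland to port, export clearance — exclude.
CIF value = FCA price + origin terminal + freight + insurance = 5209.18 + 721.75 + 3543.11 + 281.08 = 9755.12
Ad valorem component: 9755.12 × 12% = 1170.61
Specific component: 330 × 0.33 = 108.90
Import duty = 1170.61 + 108.90 = 1279.51
Buyer bears: origin terminal 721.75 + freight 3543.11 + insurance 281.08 + destination terminal 123.27 + brokerage 102.41 + delivery 1336.67 + duty 1279.51 = 7387.80
Landed cost = invoice 5209.18 + 7387.80 = 12596.98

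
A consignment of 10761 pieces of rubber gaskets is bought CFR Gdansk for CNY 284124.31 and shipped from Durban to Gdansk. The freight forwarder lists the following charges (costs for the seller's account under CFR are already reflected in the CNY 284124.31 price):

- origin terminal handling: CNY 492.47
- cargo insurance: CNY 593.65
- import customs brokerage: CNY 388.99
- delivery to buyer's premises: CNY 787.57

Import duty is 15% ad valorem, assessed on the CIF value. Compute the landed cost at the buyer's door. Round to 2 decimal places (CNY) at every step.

Total landed cost: CNY 328602.21

CFR: the seller pays costs through ocean freight to the destination port, but not insurance.
Already in the invoice (seller's account under CFR): origin terminal — exclude.
CIF value = CFR price + insurance = 284124.31 + 593.65 = 284717.96
Import duty = 284717.96 × 15% = 42707.69
Buyer bears: insurance 593.65 + brokerage 388.99 + delivery 787.57 + duty 42707.69 = 44477.90
Landed cost = invoice 284124.31 + 44477.90 = 328602.21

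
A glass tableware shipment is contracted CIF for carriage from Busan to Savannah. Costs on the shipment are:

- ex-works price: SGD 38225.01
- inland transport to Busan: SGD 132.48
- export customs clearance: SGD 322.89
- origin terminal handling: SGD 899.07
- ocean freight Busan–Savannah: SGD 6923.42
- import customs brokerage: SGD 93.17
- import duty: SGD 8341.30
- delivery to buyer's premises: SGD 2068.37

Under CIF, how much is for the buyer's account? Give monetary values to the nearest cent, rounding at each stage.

CIF: the seller pays costs through ocean freight and marine insurance to the destination port.
Seller's account: goods 38225.01 + inland to port 132.48 + export clearance 322.89 + origin terminal 899.07 + freight 6923.42 = 46502.87
Buyer's account: brokerage 93.17 + duty 8341.30 + delivery 2068.37 = 10502.84

Buyer's account: SGD 10502.84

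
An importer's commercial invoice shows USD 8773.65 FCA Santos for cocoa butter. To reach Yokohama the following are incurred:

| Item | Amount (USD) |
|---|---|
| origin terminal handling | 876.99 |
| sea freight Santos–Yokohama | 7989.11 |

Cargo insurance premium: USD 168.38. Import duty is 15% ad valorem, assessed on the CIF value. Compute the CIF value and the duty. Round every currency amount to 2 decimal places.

CIF value: USD 17808.13; import duty: USD 2671.22

CIF = FCA price + pre-shipment costs + freight + insurance
CIF = 8773.65 + 876.99 + 7989.11 + 168.38 = 17808.13
Import duty = 17808.13 × 15% = 2671.22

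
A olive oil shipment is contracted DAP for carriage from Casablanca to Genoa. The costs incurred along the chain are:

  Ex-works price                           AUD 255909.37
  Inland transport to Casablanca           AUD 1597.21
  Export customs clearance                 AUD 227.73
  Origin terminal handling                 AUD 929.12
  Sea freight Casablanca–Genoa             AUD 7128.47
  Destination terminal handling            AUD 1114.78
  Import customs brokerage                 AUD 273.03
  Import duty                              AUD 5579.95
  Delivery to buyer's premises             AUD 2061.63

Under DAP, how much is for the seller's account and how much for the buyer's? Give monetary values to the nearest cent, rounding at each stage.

Seller: AUD 268968.31; buyer: AUD 5852.98

DAP: the seller bears all costs to the named destination except import duty and clearance.
Seller's account: goods 255909.37 + inland to port 1597.21 + export clearance 227.73 + origin terminal 929.12 + freight 7128.47 + destination terminal 1114.78 + delivery 2061.63 = 268968.31
Buyer's account: brokerage 273.03 + duty 5579.95 = 5852.98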